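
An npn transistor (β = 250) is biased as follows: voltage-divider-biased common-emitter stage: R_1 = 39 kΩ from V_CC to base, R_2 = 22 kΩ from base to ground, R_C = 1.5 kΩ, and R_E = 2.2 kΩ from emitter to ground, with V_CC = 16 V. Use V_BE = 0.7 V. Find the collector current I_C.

I_C ≈ 2.2 mA

Thevenize the base divider: V_Th = V_CC·R_2/(R_1+R_2) = 16×22/61 = 5.77 V, R_Th = R_1‖R_2 = 14.1 kΩ.
Base-emitter loop: V_Th = I_B·R_Th + V_BE + (β+1)I_B·R_E, so I_B = (5.77 − 0.7) / (14.1 + 251×2.2) = 0.00895 mA.
I_C = β·I_B = 250×0.00895 = 2.24 mA, and I_E = (β+1)I_B = 2.25 mA.
V_CE = V_CC − I_C·R_C − I_E·R_E = 16 − 2.24×1.5 − 2.25×2.2 = 7.7 V.
V_CE = 7.7 V > 0.2 V confirms active-region operation.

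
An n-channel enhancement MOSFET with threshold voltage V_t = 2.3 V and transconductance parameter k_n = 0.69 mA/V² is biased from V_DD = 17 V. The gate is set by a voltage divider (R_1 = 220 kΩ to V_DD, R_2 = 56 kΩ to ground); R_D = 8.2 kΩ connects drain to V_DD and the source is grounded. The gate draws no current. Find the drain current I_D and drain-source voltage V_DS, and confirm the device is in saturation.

V_G = V_DD·R_2/(R_1+R_2) = 17×56/276 = 3.45 V. With the source grounded, V_GS = V_G = 3.45 V.
Assume saturation: I_D = (k_n/2)(V_GS − V_t)² = (0.69/2)×(3.45 − 2.3)² = 0.345×1.15² = 0.456 mA.
V_DS = V_DD − I_D·R_D = 17 − 0.456×8.2 = 13.3 V.
Saturation requires V_DS ≥ V_GS − V_t = 1.15 V; 13.3 ≥ 1.15 ✓.

I_D ≈ 0.46 mA, V_DS ≈ 13 V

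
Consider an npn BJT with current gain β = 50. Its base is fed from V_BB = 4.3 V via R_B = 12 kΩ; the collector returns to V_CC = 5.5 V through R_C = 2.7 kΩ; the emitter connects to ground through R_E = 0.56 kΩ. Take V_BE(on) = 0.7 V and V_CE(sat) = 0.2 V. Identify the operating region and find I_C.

Assume active: I_B = (4.3 − 0.7)/(12 + 51×0.56) = 0.0888 mA, I_C = β·I_B = 4.44 mA.
Then V_CE = 5.5 − 4.44×2.7 − 4.53×0.56 = -9.02 V < 0.2 V — the active assumption fails.
Re-solve with V_CE = 0.2 V. KCL at the emitter: V_E/R_E = (V_BB−0.7−V_E)/R_B + (V_CC−0.2−V_E)/R_C, giving V_E = 1.01 V.
I_C = (V_CC − 0.2 − V_E)/R_C = (5.3 − 1.01)/2.7 = 1.59 mA.
Check: I_B = (3.6 − 1.01)/12 = 0.216 mA, and β·I_B = 10.8 mA > I_C, confirming saturation.

saturation; I_C ≈ 1.6 mA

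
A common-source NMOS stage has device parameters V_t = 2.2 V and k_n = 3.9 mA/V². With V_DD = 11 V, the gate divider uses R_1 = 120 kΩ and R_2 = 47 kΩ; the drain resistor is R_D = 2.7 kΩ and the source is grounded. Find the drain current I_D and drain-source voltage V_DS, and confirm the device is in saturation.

V_G = V_DD·R_2/(R_1+R_2) = 11×47/167 = 3.1 V. With the source grounded, V_GS = V_G = 3.1 V.
Assume saturation: I_D = (k_n/2)(V_GS − V_t)² = (3.9/2)×(3.1 − 2.2)² = 1.95×0.896² = 1.56 mA.
V_DS = V_DD − I_D·R_D = 11 − 1.56×2.7 = 6.77 V.
Saturation requires V_DS ≥ V_GS − V_t = 0.896 V; 6.77 ≥ 0.896 ✓.

I_D ≈ 1.6 mA, V_DS ≈ 6.8 V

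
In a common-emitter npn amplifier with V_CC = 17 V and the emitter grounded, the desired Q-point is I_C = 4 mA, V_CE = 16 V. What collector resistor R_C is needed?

R_C ≈ 0.25 kΩ

Collector loop: V_CC = I_C·R_C + V_CE.
R_C = (V_CC − V_CE)/I_C = (17 − 16)/4 = 0.25 kΩ.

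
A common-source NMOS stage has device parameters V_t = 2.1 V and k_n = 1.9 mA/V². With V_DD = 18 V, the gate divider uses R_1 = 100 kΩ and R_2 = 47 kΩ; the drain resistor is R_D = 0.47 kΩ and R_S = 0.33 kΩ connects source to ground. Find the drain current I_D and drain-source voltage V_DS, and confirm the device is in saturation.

V_G = V_DD·R_2/(R_1+R_2) = 18×47/147 = 5.76 V.
Assume saturation: I_D = (k_n/2)(V_GS − V_t)² with V_GS = V_G − I_D·R_S = 5.76 − 0.33·I_D.
Substituting gives 0.103·I_D² − 3.29·I_D + 12.7 = 0, with roots I_D = 4.49 or 27.3 mA.
The root I_D = 27.3 mA gives V_GS = -3.26 V ≤ V_t, so take I_D = 4.49 mA.
Then V_GS = 4.27 V and V_DS = V_DD − I_D(R_D+R_S) = 18 − 4.49×0.8 = 14.4 V.
Saturation requires V_DS ≥ V_GS − V_t = 2.17 V; 14.4 ≥ 2.17 ✓.

I_D ≈ 4.5 mA, V_DS ≈ 14 V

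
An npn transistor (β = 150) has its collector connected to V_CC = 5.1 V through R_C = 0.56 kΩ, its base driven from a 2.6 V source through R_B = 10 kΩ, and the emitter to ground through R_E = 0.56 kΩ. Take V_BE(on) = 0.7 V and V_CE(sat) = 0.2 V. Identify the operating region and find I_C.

active; I_C ≈ 3 mA

Assume active. Base-emitter loop: I_B = (V_BB − V_BE)/(R_B + (β+1)R_E) = (2.6 − 0.7)/(10 + 151×0.56) = 0.0201 mA.
I_C = β·I_B = 150×0.0201 = 3.01 mA.
V_CE = V_CC − I_C·R_C − I_E·R_E = 5.1 − 3.01×0.56 − 3.03×0.56 = 1.71 V > V_CE(sat), so the active-region assumption holds.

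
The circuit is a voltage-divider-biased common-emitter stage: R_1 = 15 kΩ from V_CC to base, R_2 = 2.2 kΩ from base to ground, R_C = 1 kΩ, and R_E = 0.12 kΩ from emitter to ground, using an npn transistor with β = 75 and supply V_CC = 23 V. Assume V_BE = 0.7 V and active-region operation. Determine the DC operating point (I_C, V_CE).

I_C ≈ 15 mA, V_CE ≈ 5.9 V

Thevenize the base divider: V_Th = V_CC·R_2/(R_1+R_2) = 23×2.2/17.2 = 2.94 V, R_Th = R_1‖R_2 = 1.92 kΩ.
Base-emitter loop: V_Th = I_B·R_Th + V_BE + (β+1)I_B·R_E, so I_B = (2.94 − 0.7) / (1.92 + 76×0.12) = 0.203 mA.
I_C = β·I_B = 75×0.203 = 15.2 mA, and I_E = (β+1)I_B = 15.4 mA.
V_CE = V_CC − I_C·R_C − I_E·R_E = 23 − 15.2×1 − 15.4×0.12 = 5.92 V.
V_CE = 5.92 V > 0.2 V confirms active-region operation.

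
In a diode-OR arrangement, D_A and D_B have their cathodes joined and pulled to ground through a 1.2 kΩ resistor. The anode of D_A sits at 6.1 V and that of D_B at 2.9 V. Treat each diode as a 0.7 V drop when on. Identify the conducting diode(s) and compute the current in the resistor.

Assume both conduct. Then node N would need to be at both 6.1−0.7 = 5.4 V and 2.9−0.7 = 2.2 V, which is impossible.
Assume only D_A conducts: V_N = 6.1 − 0.7 = 5.4 V, so I_R = 5.4/1.2 = 4.5 mA.
Check D_B: its anode-to-cathode voltage is 2.9 − 5.4 = -2.5 V < 0.7 V, so it is off. The assumption is consistent.

Only D_A conducts; I_R ≈ 4.5 mA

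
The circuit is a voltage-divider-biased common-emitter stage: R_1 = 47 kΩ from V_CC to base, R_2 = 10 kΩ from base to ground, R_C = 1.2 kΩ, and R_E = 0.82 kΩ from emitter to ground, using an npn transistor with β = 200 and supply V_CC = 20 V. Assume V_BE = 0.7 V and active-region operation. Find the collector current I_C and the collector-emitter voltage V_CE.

Thevenize the base divider: V_Th = V_CC·R_2/(R_1+R_2) = 20×10/57 = 3.51 V, R_Th = R_1‖R_2 = 8.25 kΩ.
Base-emitter loop: V_Th = I_B·R_Th + V_BE + (β+1)I_B·R_E, so I_B = (3.51 − 0.7) / (8.25 + 201×0.82) = 0.0162 mA.
I_C = β·I_B = 200×0.0162 = 3.25 mA, and I_E = (β+1)I_B = 3.26 mA.
V_CE = V_CC − I_C·R_C − I_E·R_E = 20 − 3.25×1.2 − 3.26×0.82 = 13.4 V.
V_CE = 13.4 V > 0.2 V confirms active-region operation.

I_C ≈ 3.2 mA, V_CE ≈ 13 V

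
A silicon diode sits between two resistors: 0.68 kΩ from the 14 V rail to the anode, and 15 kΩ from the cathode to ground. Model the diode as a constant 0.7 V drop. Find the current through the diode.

The two resistors are in series with the diode, so KVL gives 14 = I·0.68 + 0.7 + I·15.
I = (14 − 0.7) / (0.68 + 15) kΩ = 13.3 / 15.7 = 0.848 mA.

I ≈ 0.85 mA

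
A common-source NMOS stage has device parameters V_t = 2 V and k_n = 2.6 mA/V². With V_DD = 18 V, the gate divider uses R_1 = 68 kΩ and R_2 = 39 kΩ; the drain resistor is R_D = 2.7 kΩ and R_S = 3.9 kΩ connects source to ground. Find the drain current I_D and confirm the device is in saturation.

V_G = V_DD·R_2/(R_1+R_2) = 18×39/107 = 6.56 V.
Assume saturation: I_D = (k_n/2)(V_GS − V_t)² with V_GS = V_G − I_D·R_S = 6.56 − 3.9·I_D.
Substituting gives 19.8·I_D² − 47.2·I_D + 27 = 0, with roots I_D = 0.95 or 1.44 mA.
The root I_D = 1.44 mA gives V_GS = 0.948 V ≤ V_t, so take I_D = 0.95 mA.
Then V_GS = 2.85 V and V_DS = V_DD − I_D(R_D+R_S) = 18 − 0.95×6.6 = 11.7 V.
Saturation requires V_DS ≥ V_GS − V_t = 0.855 V; 11.7 ≥ 0.855 ✓.

I_D ≈ 0.95 mA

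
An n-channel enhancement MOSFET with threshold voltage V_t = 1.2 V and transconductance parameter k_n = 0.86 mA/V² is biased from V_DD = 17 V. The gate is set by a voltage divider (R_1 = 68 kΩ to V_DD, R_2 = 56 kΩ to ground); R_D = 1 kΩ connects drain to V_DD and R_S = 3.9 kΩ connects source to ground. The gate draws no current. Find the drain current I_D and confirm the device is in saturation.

I_D ≈ 1.2 mA

V_G = V_DD·R_2/(R_1+R_2) = 17×56/124 = 7.68 V.
Assume saturation: I_D = (k_n/2)(V_GS − V_t)² with V_GS = V_G − I_D·R_S = 7.68 − 3.9·I_D.
Substituting gives 6.54·I_D² − 22.7·I_D + 18 = 0, with roots I_D = 1.23 or 2.25 mA.
The root I_D = 2.25 mA gives V_GS = -1.09 V ≤ V_t, so take I_D = 1.23 mA.
Then V_GS = 2.89 V and V_DS = V_DD − I_D(R_D+R_S) = 17 − 1.23×4.9 = 11 V.
Saturation requires V_DS ≥ V_GS − V_t = 1.69 V; 11 ≥ 1.69 ✓.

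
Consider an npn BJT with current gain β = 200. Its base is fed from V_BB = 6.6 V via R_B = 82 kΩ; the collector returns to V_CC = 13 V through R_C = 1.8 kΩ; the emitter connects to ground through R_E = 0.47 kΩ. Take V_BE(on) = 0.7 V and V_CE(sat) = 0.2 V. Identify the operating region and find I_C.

Assume active: I_B = (6.6 − 0.7)/(82 + 201×0.47) = 0.0334 mA, I_C = β·I_B = 6.69 mA.
Then V_CE = 13 − 6.69×1.8 − 6.72×0.47 = -2.19 V < 0.2 V — the active assumption fails.
Re-solve with V_CE = 0.2 V. KCL at the emitter: V_E/R_E = (V_BB−0.7−V_E)/R_B + (V_CC−0.2−V_E)/R_C, giving V_E = 2.66 V.
I_C = (V_CC − 0.2 − V_E)/R_C = (12.8 − 2.66)/1.8 = 5.63 mA.
Check: I_B = (5.9 − 2.66)/82 = 0.0395 mA, and β·I_B = 7.89 mA > I_C, confirming saturation.

saturation; I_C ≈ 5.6 mA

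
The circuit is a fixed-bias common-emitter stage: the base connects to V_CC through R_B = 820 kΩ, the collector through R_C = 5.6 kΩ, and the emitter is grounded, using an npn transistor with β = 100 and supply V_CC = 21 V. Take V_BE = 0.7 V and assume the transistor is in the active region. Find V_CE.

V_CE ≈ 7.1 V

Base loop: V_CC = I_B·R_B + V_BE, so I_B = (21 − 0.7)/820 kΩ = 0.0248 mA.
In the active region I_C = β·I_B = 100 × 0.0248 = 2.48 mA.
Collector loop: V_CE = V_CC − I_C·R_C = 21 − 2.48×5.6 = 7.14 V.
Since V_CE = 7.14 V > V_CE(sat) ≈ 0.2 V, the transistor is in the active region as assumed.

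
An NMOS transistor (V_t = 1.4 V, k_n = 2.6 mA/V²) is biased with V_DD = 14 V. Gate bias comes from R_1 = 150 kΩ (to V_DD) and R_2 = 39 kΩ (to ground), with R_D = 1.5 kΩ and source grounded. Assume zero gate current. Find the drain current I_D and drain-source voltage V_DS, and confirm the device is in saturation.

I_D ≈ 2.9 mA, V_DS ≈ 9.7 V

V_G = V_DD·R_2/(R_1+R_2) = 14×39/189 = 2.89 V. With the source grounded, V_GS = V_G = 2.89 V.
Assume saturation: I_D = (k_n/2)(V_GS − V_t)² = (2.6/2)×(2.89 − 1.4)² = 1.3×1.49² = 2.88 mA.
V_DS = V_DD − I_D·R_D = 14 − 2.88×1.5 = 9.68 V.
Saturation requires V_DS ≥ V_GS − V_t = 1.49 V; 9.68 ≥ 1.49 ✓.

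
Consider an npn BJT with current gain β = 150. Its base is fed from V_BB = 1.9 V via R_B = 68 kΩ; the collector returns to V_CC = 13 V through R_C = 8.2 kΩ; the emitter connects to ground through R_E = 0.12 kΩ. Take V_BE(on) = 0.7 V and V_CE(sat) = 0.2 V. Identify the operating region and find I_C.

Assume active: I_B = (1.9 − 0.7)/(68 + 151×0.12) = 0.0139 mA, I_C = β·I_B = 2.09 mA.
Then V_CE = 13 − 2.09×8.2 − 2.1×0.12 = -4.39 V < 0.2 V — the active assumption fails.
Re-solve with V_CE = 0.2 V. KCL at the emitter: V_E/R_E = (V_BB−0.7−V_E)/R_B + (V_CC−0.2−V_E)/R_C, giving V_E = 0.186 V.
I_C = (V_CC − 0.2 − V_E)/R_C = (12.8 − 0.186)/8.2 = 1.54 mA.
Check: I_B = (1.2 − 0.186)/68 = 0.0149 mA, and β·I_B = 2.24 mA > I_C, confirming saturation.

saturation; I_C ≈ 1.5 mA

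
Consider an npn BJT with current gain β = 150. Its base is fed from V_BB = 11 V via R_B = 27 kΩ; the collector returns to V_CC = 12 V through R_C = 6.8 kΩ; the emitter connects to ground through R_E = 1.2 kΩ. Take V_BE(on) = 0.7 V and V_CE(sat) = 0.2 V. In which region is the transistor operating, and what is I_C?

Assume active: I_B = (11 − 0.7)/(27 + 151×1.2) = 0.0495 mA, I_C = β·I_B = 7.42 mA.
Then V_CE = 12 − 7.42×6.8 − 7.47×1.2 = -47.4 V < 0.2 V — the active assumption fails.
Re-solve with V_CE = 0.2 V. KCL at the emitter: V_E/R_E = (V_BB−0.7−V_E)/R_B + (V_CC−0.2−V_E)/R_C, giving V_E = 2.08 V.
I_C = (V_CC − 0.2 − V_E)/R_C = (11.8 − 2.08)/6.8 = 1.43 mA.
Check: I_B = (10.3 − 2.08)/27 = 0.304 mA, and β·I_B = 45.7 mA > I_C, confirming saturation.

saturation; I_C ≈ 1.4 mA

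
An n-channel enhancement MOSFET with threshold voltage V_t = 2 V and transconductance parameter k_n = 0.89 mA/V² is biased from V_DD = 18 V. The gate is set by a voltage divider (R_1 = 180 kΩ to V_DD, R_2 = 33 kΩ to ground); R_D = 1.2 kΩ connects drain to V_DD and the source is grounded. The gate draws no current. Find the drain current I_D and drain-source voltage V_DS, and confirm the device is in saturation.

I_D ≈ 0.28 mA, V_DS ≈ 18 V

V_G = V_DD·R_2/(R_1+R_2) = 18×33/213 = 2.79 V. With the source grounded, V_GS = V_G = 2.79 V.
Assume saturation: I_D = (k_n/2)(V_GS − V_t)² = (0.89/2)×(2.79 − 2)² = 0.445×0.789² = 0.277 mA.
V_DS = V_DD − I_D·R_D = 18 − 0.277×1.2 = 17.7 V.
Saturation requires V_DS ≥ V_GS − V_t = 0.789 V; 17.7 ≥ 0.789 ✓.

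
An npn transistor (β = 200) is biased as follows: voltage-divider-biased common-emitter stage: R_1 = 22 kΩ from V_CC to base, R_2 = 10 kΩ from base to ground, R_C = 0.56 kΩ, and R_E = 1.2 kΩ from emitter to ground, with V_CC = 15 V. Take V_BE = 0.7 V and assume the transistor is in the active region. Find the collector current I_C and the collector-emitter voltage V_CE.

Thevenize the base divider: V_Th = V_CC·R_2/(R_1+R_2) = 15×10/32 = 4.69 V, R_Th = R_1‖R_2 = 6.88 kΩ.
Base-emitter loop: V_Th = I_B·R_Th + V_BE + (β+1)I_B·R_E, so I_B = (4.69 − 0.7) / (6.88 + 201×1.2) = 0.0161 mA.
I_C = β·I_B = 200×0.0161 = 3.21 mA, and I_E = (β+1)I_B = 3.23 mA.
V_CE = V_CC − I_C·R_C − I_E·R_E = 15 − 3.21×0.56 − 3.23×1.2 = 9.32 V.
V_CE = 9.32 V > 0.2 V confirms active-region operation.

I_C ≈ 3.2 mA, V_CE ≈ 9.3 V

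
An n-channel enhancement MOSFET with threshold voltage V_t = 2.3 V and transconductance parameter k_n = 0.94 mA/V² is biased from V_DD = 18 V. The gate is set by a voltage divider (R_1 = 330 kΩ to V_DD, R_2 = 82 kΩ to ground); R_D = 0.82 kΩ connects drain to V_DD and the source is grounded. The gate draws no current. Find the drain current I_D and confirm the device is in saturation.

I_D ≈ 0.77 mA

V_G = V_DD·R_2/(R_1+R_2) = 18×82/412 = 3.58 V. With the source grounded, V_GS = V_G = 3.58 V.
Assume saturation: I_D = (k_n/2)(V_GS − V_t)² = (0.94/2)×(3.58 − 2.3)² = 0.47×1.28² = 0.773 mA.
V_DS = V_DD − I_D·R_D = 18 − 0.773×0.82 = 17.4 V.
Saturation requires V_DS ≥ V_GS − V_t = 1.28 V; 17.4 ≥ 1.28 ✓.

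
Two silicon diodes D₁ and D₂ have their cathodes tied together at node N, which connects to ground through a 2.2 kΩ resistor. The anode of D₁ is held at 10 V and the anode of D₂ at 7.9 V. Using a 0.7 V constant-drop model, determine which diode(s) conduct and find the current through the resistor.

Assume both conduct. Then node N would need to be at both 10−0.7 = 9.3 V and 7.9−0.7 = 7.2 V, which is impossible.
Assume only D₁ conducts: V_N = 10 − 0.7 = 9.3 V, so I_R = 9.3/2.2 = 4.23 mA.
Check D₂: its anode-to-cathode voltage is 7.9 − 9.3 = -1.4 V < 0.7 V, so it is off. The assumption is consistent.

Only D₁ conducts; I_R ≈ 4.2 mA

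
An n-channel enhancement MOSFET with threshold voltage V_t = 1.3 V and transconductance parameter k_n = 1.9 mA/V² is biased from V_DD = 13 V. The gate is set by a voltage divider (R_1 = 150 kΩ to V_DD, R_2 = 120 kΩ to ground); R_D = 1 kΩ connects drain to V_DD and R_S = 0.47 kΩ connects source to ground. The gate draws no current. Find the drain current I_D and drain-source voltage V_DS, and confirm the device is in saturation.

V_G = V_DD·R_2/(R_1+R_2) = 13×120/270 = 5.78 V.
Assume saturation: I_D = (k_n/2)(V_GS − V_t)² with V_GS = V_G − I_D·R_S = 5.78 − 0.47·I_D.
Substituting gives 0.21·I_D² − 5·I_D + 19 = 0, with roots I_D = 4.76 or 19.1 mA.
The root I_D = 19.1 mA gives V_GS = -3.18 V ≤ V_t, so take I_D = 4.76 mA.
Then V_GS = 3.54 V and V_DS = V_DD − I_D(R_D+R_S) = 13 − 4.76×1.47 = 6 V.
Saturation requires V_DS ≥ V_GS − V_t = 2.24 V; 6 ≥ 2.24 ✓.

I_D ≈ 4.8 mA, V_DS ≈ 6 V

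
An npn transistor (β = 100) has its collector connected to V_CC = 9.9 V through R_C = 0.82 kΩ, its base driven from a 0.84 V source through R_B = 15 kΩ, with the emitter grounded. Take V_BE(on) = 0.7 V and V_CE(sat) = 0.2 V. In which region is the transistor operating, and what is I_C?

active; I_C ≈ 0.93 mA

Assume active. Base-emitter loop: I_B = (V_BB − V_BE)/R_B = (0.84 − 0.7)/15 = 0.00933 mA.
I_C = β·I_B = 100×0.00933 = 0.933 mA.
V_CE = V_CC − I_C·R_C = 9.9 − 0.933×0.82 = 9.13 V > V_CE(sat), so the active-region assumption holds.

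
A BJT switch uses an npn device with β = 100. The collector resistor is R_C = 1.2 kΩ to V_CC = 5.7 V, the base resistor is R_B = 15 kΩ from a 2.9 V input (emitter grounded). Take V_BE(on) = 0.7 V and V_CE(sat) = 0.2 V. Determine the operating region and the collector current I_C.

saturation; I_C ≈ 4.6 mA

Assume active: I_B = (2.9 − 0.7)/15 = 0.147 mA, giving I_C = β·I_B = 14.7 mA.
But then V_CE = 5.7 − 14.7×1.2 = -11.9 V < V_CE(sat) = 0.2 V — impossible in the active region.
So the transistor is saturated. With V_CE = 0.2 V, I_C = (V_CC − 0.2)/R_C = 5.5/1.2 = 4.58 mA.
Check: β·I_B = 14.7 mA > I_C = 4.58 mA, confirming saturation.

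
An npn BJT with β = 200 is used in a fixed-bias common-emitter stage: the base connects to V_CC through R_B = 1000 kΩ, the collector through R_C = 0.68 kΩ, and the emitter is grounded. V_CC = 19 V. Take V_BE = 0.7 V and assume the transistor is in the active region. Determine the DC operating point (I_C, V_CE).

I_C ≈ 3.7 mA, V_CE ≈ 17 V

Base loop: V_CC = I_B·R_B + V_BE, so I_B = (19 − 0.7)/1000 kΩ = 0.0183 mA.
In the active region I_C = β·I_B = 200 × 0.0183 = 3.66 mA.
Collector loop: V_CE = V_CC − I_C·R_C = 19 − 3.66×0.68 = 16.5 V.
Since V_CE = 16.5 V > V_CE(sat) ≈ 0.2 V, the transistor is in the active region as assumed.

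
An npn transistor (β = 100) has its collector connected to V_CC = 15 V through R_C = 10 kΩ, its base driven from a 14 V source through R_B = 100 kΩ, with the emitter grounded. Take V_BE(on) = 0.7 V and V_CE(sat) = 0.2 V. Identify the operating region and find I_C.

saturation; I_C ≈ 1.5 mA

Assume active: I_B = (14 − 0.7)/100 = 0.133 mA, giving I_C = β·I_B = 13.3 mA.
But then V_CE = 15 − 13.3×10 = -118 V < V_CE(sat) = 0.2 V — impossible in the active region.
So the transistor is saturated. With V_CE = 0.2 V, I_C = (V_CC − 0.2)/R_C = 14.8/10 = 1.48 mA.
Check: β·I_B = 13.3 mA > I_C = 1.48 mA, confirming saturation.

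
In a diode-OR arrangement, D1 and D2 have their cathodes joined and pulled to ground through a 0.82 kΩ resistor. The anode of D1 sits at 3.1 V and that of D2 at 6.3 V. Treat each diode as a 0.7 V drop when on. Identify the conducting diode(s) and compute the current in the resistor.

Only D2 conducts; I_R ≈ 6.8 mA

Assume both conduct. Then node N would need to be at both 3.1−0.7 = 2.4 V and 6.3−0.7 = 5.6 V, which is impossible.
Assume only D2 conducts: V_N = 6.3 − 0.7 = 5.6 V, so I_R = 5.6/0.82 = 6.83 mA.
Check D1: its anode-to-cathode voltage is 3.1 − 5.6 = -2.5 V < 0.7 V, so it is off. The assumption is consistent.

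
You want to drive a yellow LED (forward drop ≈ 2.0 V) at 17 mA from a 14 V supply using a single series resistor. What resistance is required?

The resistor drops V_S − V_D = 14 − 2.0 = 12 V at 17 mA.
R = 12 V / 17 mA = 0.706 kΩ.

R ≈ 0.71 kΩ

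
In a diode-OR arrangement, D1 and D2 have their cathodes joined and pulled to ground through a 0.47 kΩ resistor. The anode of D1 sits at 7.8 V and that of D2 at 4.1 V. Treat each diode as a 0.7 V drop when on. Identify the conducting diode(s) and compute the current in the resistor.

Only D1 conducts; I_R ≈ 15 mA

Assume both conduct. Then node N would need to be at both 7.8−0.7 = 7.1 V and 4.1−0.7 = 3.4 V, which is impossible.
Assume only D1 conducts: V_N = 7.8 − 0.7 = 7.1 V, so I_R = 7.1/0.47 = 15.1 mA.
Check D2: its anode-to-cathode voltage is 4.1 − 7.1 = -3 V < 0.7 V, so it is off. The assumption is consistent.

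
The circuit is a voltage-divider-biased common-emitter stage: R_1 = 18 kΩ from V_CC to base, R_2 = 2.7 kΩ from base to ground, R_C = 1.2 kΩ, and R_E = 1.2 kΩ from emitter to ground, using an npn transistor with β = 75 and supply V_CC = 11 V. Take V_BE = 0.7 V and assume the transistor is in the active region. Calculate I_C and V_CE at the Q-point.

Thevenize the base divider: V_Th = V_CC·R_2/(R_1+R_2) = 11×2.7/20.7 = 1.43 V, R_Th = R_1‖R_2 = 2.35 kΩ.
Base-emitter loop: V_Th = I_B·R_Th + V_BE + (β+1)I_B·R_E, so I_B = (1.43 − 0.7) / (2.35 + 76×1.2) = 0.00785 mA.
I_C = β·I_B = 75×0.00785 = 0.589 mA, and I_E = (β+1)I_B = 0.597 mA.
V_CE = V_CC − I_C·R_C − I_E·R_E = 11 − 0.589×1.2 − 0.597×1.2 = 9.58 V.
V_CE = 9.58 V > 0.2 V confirms active-region operation.

I_C ≈ 0.59 mA, V_CE ≈ 9.6 V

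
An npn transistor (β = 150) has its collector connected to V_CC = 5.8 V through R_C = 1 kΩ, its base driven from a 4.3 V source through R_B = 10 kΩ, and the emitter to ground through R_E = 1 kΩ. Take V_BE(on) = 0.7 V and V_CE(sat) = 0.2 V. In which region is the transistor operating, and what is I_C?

saturation; I_C ≈ 2.8 mA

Assume active: I_B = (4.3 − 0.7)/(10 + 151×1) = 0.0224 mA, I_C = β·I_B = 3.35 mA.
Then V_CE = 5.8 − 3.35×1 − 3.38×1 = -0.93 V < 0.2 V — the active assumption fails.
Re-solve with V_CE = 0.2 V. KCL at the emitter: V_E/R_E = (V_BB−0.7−V_E)/R_B + (V_CC−0.2−V_E)/R_C, giving V_E = 2.84 V.
I_C = (V_CC − 0.2 − V_E)/R_C = (5.6 − 2.84)/1 = 2.76 mA.
Check: I_B = (3.6 − 2.84)/10 = 0.0762 mA, and β·I_B = 11.4 mA > I_C, confirming saturation.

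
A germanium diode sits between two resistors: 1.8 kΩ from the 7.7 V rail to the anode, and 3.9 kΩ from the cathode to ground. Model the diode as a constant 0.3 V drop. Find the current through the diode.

The two resistors are in series with the diode, so KVL gives 7.7 = I·1.8 + 0.3 + I·3.9.
I = (7.7 − 0.3) / (1.8 + 3.9) kΩ = 7.4 / 5.7 = 1.3 mA.

I ≈ 1.3 mA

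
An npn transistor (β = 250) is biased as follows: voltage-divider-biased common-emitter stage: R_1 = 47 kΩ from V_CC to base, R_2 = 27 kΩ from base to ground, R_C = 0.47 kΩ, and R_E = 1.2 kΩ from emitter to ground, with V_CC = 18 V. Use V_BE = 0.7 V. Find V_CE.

V_CE ≈ 10 V

Thevenize the base divider: V_Th = V_CC·R_2/(R_1+R_2) = 18×27/74 = 6.57 V, R_Th = R_1‖R_2 = 17.1 kΩ.
Base-emitter loop: V_Th = I_B·R_Th + V_BE + (β+1)I_B·R_E, so I_B = (6.57 − 0.7) / (17.1 + 251×1.2) = 0.0184 mA.
I_C = β·I_B = 250×0.0184 = 4.61 mA, and I_E = (β+1)I_B = 4.63 mA.
V_CE = V_CC − I_C·R_C − I_E·R_E = 18 − 4.61×0.47 − 4.63×1.2 = 10.3 V.
V_CE = 10.3 V > 0.2 V confirms active-region operation.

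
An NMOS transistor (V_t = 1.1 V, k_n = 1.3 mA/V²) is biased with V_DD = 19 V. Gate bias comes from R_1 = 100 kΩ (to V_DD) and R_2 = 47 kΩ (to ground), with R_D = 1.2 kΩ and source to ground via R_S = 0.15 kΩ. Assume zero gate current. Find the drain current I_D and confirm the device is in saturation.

V_G = V_DD·R_2/(R_1+R_2) = 19×47/147 = 6.07 V.
Assume saturation: I_D = (k_n/2)(V_GS − V_t)² with V_GS = V_G − I_D·R_S = 6.07 − 0.15·I_D.
Substituting gives 0.0146·I_D² − 1.97·I_D + 16.1 = 0, with roots I_D = 8.73 or 126 mA.
The root I_D = 126 mA gives V_GS = -12.8 V ≤ V_t, so take I_D = 8.73 mA.
Then V_GS = 4.77 V and V_DS = V_DD − I_D(R_D+R_S) = 19 − 8.73×1.35 = 7.21 V.
Saturation requires V_DS ≥ V_GS − V_t = 3.67 V; 7.21 ≥ 3.67 ✓.

I_D ≈ 8.7 mA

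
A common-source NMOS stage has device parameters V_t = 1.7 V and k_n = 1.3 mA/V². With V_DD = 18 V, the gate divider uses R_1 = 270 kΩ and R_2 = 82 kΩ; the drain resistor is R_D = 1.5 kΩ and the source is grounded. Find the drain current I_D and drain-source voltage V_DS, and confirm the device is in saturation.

V_G = V_DD·R_2/(R_1+R_2) = 18×82/352 = 4.19 V. With the source grounded, V_GS = V_G = 4.19 V.
Assume saturation: I_D = (k_n/2)(V_GS − V_t)² = (1.3/2)×(4.19 − 1.7)² = 0.65×2.49² = 4.04 mA.
V_DS = V_DD − I_D·R_D = 18 − 4.04×1.5 = 11.9 V.
Saturation requires V_DS ≥ V_GS − V_t = 2.49 V; 11.9 ≥ 2.49 ✓.

I_D ≈ 4 mA, V_DS ≈ 12 V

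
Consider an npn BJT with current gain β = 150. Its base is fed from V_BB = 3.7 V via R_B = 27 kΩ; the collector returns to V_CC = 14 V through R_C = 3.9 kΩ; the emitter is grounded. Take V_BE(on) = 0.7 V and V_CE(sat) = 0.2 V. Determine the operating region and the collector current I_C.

saturation; I_C ≈ 3.5 mA

Assume active: I_B = (3.7 − 0.7)/27 = 0.111 mA, giving I_C = β·I_B = 16.7 mA.
But then V_CE = 14 − 16.7×3.9 = -51 V < V_CE(sat) = 0.2 V — impossible in the active region.
So the transistor is saturated. With V_CE = 0.2 V, I_C = (V_CC − 0.2)/R_C = 13.8/3.9 = 3.54 mA.
Check: β·I_B = 16.7 mA > I_C = 3.54 mA, confirming saturation.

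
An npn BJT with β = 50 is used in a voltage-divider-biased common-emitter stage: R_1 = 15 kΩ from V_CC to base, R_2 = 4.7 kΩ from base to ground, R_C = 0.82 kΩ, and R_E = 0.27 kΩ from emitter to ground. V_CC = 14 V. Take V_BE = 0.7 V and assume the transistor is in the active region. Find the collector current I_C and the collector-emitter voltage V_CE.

Thevenize the base divider: V_Th = V_CC·R_2/(R_1+R_2) = 14×4.7/19.7 = 3.34 V, R_Th = R_1‖R_2 = 3.58 kΩ.
Base-emitter loop: V_Th = I_B·R_Th + V_BE + (β+1)I_B·R_E, so I_B = (3.34 − 0.7) / (3.58 + 51×0.27) = 0.152 mA.
I_C = β·I_B = 50×0.152 = 7.61 mA, and I_E = (β+1)I_B = 7.76 mA.
V_CE = V_CC − I_C·R_C − I_E·R_E = 14 − 7.61×0.82 − 7.76×0.27 = 5.67 V.
V_CE = 5.67 V > 0.2 V confirms active-region operation.

I_C ≈ 7.6 mA, V_CE ≈ 5.7 V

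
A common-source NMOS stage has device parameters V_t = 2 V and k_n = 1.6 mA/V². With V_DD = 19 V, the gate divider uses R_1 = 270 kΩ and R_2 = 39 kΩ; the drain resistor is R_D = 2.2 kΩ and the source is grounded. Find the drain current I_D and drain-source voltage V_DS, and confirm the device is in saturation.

V_G = V_DD·R_2/(R_1+R_2) = 19×39/309 = 2.4 V. With the source grounded, V_GS = V_G = 2.4 V.
Assume saturation: I_D = (k_n/2)(V_GS − V_t)² = (1.6/2)×(2.4 − 2)² = 0.8×0.398² = 0.127 mA.
V_DS = V_DD − I_D·R_D = 19 − 0.127×2.2 = 18.7 V.
Saturation requires V_DS ≥ V_GS − V_t = 0.398 V; 18.7 ≥ 0.398 ✓.

I_D ≈ 0.13 mA, V_DS ≈ 19 V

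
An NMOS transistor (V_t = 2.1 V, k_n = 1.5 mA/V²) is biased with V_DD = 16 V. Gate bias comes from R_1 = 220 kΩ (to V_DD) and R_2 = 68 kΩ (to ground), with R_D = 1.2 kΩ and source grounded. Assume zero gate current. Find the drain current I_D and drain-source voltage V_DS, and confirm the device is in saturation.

V_G = V_DD·R_2/(R_1+R_2) = 16×68/288 = 3.78 V. With the source grounded, V_GS = V_G = 3.78 V.
Assume saturation: I_D = (k_n/2)(V_GS − V_t)² = (1.5/2)×(3.78 − 2.1)² = 0.75×1.68² = 2.11 mA.
V_DS = V_DD − I_D·R_D = 16 − 2.11×1.2 = 13.5 V.
Saturation requires V_DS ≥ V_GS − V_t = 1.68 V; 13.5 ≥ 1.68 ✓.

I_D ≈ 2.1 mA, V_DS ≈ 13 V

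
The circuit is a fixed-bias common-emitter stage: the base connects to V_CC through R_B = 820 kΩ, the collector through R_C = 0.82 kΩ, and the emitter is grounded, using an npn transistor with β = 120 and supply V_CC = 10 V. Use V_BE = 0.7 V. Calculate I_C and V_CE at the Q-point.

Base loop: V_CC = I_B·R_B + V_BE, so I_B = (10 − 0.7)/820 kΩ = 0.0113 mA.
In the active region I_C = β·I_B = 120 × 0.0113 = 1.36 mA.
Collector loop: V_CE = V_CC − I_C·R_C = 10 − 1.36×0.82 = 8.88 V.
Since V_CE = 8.88 V > V_CE(sat) ≈ 0.2 V, the transistor is in the active region as assumed.

I_C ≈ 1.4 mA, V_CE ≈ 8.9 V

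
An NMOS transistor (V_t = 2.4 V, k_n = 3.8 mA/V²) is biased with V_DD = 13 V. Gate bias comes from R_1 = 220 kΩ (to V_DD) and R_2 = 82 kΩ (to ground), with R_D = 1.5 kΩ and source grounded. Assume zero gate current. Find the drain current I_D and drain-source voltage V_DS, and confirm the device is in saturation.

V_G = V_DD·R_2/(R_1+R_2) = 13×82/302 = 3.53 V. With the source grounded, V_GS = V_G = 3.53 V.
Assume saturation: I_D = (k_n/2)(V_GS − V_t)² = (3.8/2)×(3.53 − 2.4)² = 1.9×1.13² = 2.43 mA.
V_DS = V_DD − I_D·R_D = 13 − 2.43×1.5 = 9.36 V.
Saturation requires V_DS ≥ V_GS − V_t = 1.13 V; 9.36 ≥ 1.13 ✓.

I_D ≈ 2.4 mA, V_DS ≈ 9.4 V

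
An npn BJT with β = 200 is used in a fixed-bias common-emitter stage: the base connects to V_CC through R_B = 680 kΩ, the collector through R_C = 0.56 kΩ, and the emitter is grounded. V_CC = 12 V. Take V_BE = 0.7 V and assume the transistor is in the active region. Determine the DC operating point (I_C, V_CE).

I_C ≈ 3.3 mA, V_CE ≈ 10 V

Base loop: V_CC = I_B·R_B + V_BE, so I_B = (12 − 0.7)/680 kΩ = 0.0166 mA.
In the active region I_C = β·I_B = 200 × 0.0166 = 3.32 mA.
Collector loop: V_CE = V_CC − I_C·R_C = 12 − 3.32×0.56 = 10.1 V.
Since V_CE = 10.1 V > V_CE(sat) ≈ 0.2 V, the transistor is in the active region as assumed.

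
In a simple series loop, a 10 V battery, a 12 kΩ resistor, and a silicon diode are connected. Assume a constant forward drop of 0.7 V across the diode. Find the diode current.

I ≈ 0.78 mA

KVL around the loop: 10 = V_D + I·R = 0.7 + I × 12 kΩ.
So I = (10 − 0.7) / 12 kΩ = 9.3 / 12 = 0.775 mA.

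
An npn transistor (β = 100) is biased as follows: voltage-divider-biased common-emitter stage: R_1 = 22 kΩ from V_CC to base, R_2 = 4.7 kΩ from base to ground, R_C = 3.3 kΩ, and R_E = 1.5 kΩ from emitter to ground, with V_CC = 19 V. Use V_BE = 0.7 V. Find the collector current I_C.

I_C ≈ 1.7 mA

Thevenize the base divider: V_Th = V_CC·R_2/(R_1+R_2) = 19×4.7/26.7 = 3.34 V, R_Th = R_1‖R_2 = 3.87 kΩ.
Base-emitter loop: V_Th = I_B·R_Th + V_BE + (β+1)I_B·R_E, so I_B = (3.34 − 0.7) / (3.87 + 101×1.5) = 0.017 mA.
I_C = β·I_B = 100×0.017 = 1.7 mA, and I_E = (β+1)I_B = 1.72 mA.
V_CE = V_CC − I_C·R_C − I_E·R_E = 19 − 1.7×3.3 − 1.72×1.5 = 10.8 V.
V_CE = 10.8 V > 0.2 V confirms active-region operation.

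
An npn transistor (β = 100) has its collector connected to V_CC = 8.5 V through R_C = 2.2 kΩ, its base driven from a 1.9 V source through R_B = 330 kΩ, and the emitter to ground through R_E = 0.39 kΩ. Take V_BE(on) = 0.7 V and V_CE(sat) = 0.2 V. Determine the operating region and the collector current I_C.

active; I_C ≈ 0.32 mA

Assume active. Base-emitter loop: I_B = (V_BB − V_BE)/(R_B + (β+1)R_E) = (1.9 − 0.7)/(330 + 101×0.39) = 0.00325 mA.
I_C = β·I_B = 100×0.00325 = 0.325 mA.
V_CE = V_CC − I_C·R_C − I_E·R_E = 8.5 − 0.325×2.2 − 0.328×0.39 = 7.66 V > V_CE(sat), so the active-region assumption holds.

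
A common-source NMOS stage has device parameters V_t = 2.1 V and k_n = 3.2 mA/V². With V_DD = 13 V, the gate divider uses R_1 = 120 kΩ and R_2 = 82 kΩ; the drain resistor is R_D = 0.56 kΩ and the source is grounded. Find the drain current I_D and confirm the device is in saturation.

V_G = V_DD·R_2/(R_1+R_2) = 13×82/202 = 5.28 V. With the source grounded, V_GS = V_G = 5.28 V.
Assume saturation: I_D = (k_n/2)(V_GS − V_t)² = (3.2/2)×(5.28 − 2.1)² = 1.6×3.18² = 16.2 mA.
V_DS = V_DD − I_D·R_D = 13 − 16.2×0.56 = 3.96 V.
Saturation requires V_DS ≥ V_GS − V_t = 3.18 V; 3.96 ≥ 3.18 ✓.

I_D ≈ 16 mA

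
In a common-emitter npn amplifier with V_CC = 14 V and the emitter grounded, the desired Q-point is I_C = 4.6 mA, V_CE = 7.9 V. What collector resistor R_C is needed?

R_C ≈ 1.3 kΩ

Collector loop: V_CC = I_C·R_C + V_CE.
R_C = (V_CC − V_CE)/I_C = (14 − 7.9)/4.6 = 1.33 kΩ.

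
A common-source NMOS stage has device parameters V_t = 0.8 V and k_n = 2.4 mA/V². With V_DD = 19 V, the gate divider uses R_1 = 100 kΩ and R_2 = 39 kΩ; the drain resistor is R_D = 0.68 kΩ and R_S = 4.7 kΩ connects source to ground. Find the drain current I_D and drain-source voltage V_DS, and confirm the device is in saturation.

V_G = V_DD·R_2/(R_1+R_2) = 19×39/139 = 5.33 V.
Assume saturation: I_D = (k_n/2)(V_GS − V_t)² with V_GS = V_G − I_D·R_S = 5.33 − 4.7·I_D.
Substituting gives 26.5·I_D² − 52.1·I_D + 24.6 = 0, with roots I_D = 0.791 or 1.17 mA.
The root I_D = 1.17 mA gives V_GS = -0.189 V ≤ V_t, so take I_D = 0.791 mA.
Then V_GS = 1.61 V and V_DS = V_DD − I_D(R_D+R_S) = 19 − 0.791×5.38 = 14.7 V.
Saturation requires V_DS ≥ V_GS − V_t = 0.812 V; 14.7 ≥ 0.812 ✓.

I_D ≈ 0.79 mA, V_DS ≈ 15 V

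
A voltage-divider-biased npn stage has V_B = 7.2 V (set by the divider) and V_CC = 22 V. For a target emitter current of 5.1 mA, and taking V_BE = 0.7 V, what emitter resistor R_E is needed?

R_E ≈ 1.3 kΩ

V_E = V_B − V_BE = 7.2 − 0.7 = 6.5 V.
R_E = V_E / I_E = 6.5 / 5.1 = 1.27 kΩ.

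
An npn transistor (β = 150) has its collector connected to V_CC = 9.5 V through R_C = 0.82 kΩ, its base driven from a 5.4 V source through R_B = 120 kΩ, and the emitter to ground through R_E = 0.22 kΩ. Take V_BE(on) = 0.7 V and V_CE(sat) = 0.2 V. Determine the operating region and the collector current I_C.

Assume active. Base-emitter loop: I_B = (V_BB − V_BE)/(R_B + (β+1)R_E) = (5.4 − 0.7)/(120 + 151×0.22) = 0.0307 mA.
I_C = β·I_B = 150×0.0307 = 4.6 mA.
V_CE = V_CC − I_C·R_C − I_E·R_E = 9.5 − 4.6×0.82 − 4.63×0.22 = 4.71 V > V_CE(sat), so the active-region assumption holds.

active; I_C ≈ 4.6 mA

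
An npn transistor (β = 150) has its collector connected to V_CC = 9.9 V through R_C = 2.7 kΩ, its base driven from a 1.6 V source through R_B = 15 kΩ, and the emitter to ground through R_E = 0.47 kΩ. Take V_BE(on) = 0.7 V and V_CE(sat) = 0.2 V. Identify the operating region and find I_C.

Assume active. Base-emitter loop: I_B = (V_BB − V_BE)/(R_B + (β+1)R_E) = (1.6 − 0.7)/(15 + 151×0.47) = 0.0105 mA.
I_C = β·I_B = 150×0.0105 = 1.57 mA.
V_CE = V_CC − I_C·R_C − I_E·R_E = 9.9 − 1.57×2.7 − 1.58×0.47 = 4.92 V > V_CE(sat), so the active-region assumption holds.

active; I_C ≈ 1.6 mA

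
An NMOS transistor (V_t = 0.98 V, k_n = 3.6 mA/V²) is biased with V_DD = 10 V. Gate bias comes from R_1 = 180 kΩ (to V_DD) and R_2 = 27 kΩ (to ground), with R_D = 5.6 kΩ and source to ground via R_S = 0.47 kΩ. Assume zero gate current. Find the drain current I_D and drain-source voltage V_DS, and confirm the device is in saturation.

V_G = V_DD·R_2/(R_1+R_2) = 10×27/207 = 1.3 V.
Assume saturation: I_D = (k_n/2)(V_GS − V_t)² with V_GS = V_G − I_D·R_S = 1.3 − 0.47·I_D.
Substituting gives 0.398·I_D² − 1.55·I_D + 0.189 = 0, with roots I_D = 0.126 or 3.77 mA.
The root I_D = 3.77 mA gives V_GS = -0.467 V ≤ V_t, so take I_D = 0.126 mA.
Then V_GS = 1.24 V and V_DS = V_DD − I_D(R_D+R_S) = 10 − 0.126×6.07 = 9.23 V.
Saturation requires V_DS ≥ V_GS − V_t = 0.265 V; 9.23 ≥ 0.265 ✓.

I_D ≈ 0.13 mA, V_DS ≈ 9.2 V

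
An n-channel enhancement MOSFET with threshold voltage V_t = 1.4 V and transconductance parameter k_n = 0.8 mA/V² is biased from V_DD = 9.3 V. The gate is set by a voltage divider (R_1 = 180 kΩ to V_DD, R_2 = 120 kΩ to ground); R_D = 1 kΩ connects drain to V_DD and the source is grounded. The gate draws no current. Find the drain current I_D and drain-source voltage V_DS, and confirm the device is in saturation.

V_G = V_DD·R_2/(R_1+R_2) = 9.3×120/300 = 3.72 V. With the source grounded, V_GS = V_G = 3.72 V.
Assume saturation: I_D = (k_n/2)(V_GS − V_t)² = (0.8/2)×(3.72 − 1.4)² = 0.4×2.32² = 2.15 mA.
V_DS = V_DD − I_D·R_D = 9.3 − 2.15×1 = 7.15 V.
Saturation requires V_DS ≥ V_GS − V_t = 2.32 V; 7.15 ≥ 2.32 ✓.

I_D ≈ 2.2 mA, V_DS ≈ 7.1 V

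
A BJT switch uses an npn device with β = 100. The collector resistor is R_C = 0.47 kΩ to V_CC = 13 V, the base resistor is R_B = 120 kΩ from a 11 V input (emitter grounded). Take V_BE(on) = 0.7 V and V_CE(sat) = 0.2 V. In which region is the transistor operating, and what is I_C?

Assume active. Base-emitter loop: I_B = (V_BB − V_BE)/R_B = (11 − 0.7)/120 = 0.0858 mA.
I_C = β·I_B = 100×0.0858 = 8.58 mA.
V_CE = V_CC − I_C·R_C = 13 − 8.58×0.47 = 8.97 V > V_CE(sat), so the active-region assumption holds.

active; I_C ≈ 8.6 mA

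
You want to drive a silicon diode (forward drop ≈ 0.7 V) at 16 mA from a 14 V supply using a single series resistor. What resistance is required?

R ≈ 0.83 kΩ

The resistor drops V_S − V_D = 14 − 0.7 = 13.3 V at 16 mA.
R = 13.3 V / 16 mA = 0.831 kΩ.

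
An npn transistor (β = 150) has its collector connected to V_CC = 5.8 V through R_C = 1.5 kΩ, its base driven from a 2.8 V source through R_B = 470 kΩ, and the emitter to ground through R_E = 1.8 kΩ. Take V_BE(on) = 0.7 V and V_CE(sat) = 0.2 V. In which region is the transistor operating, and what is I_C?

active; I_C ≈ 0.42 mA

Assume active. Base-emitter loop: I_B = (V_BB − V_BE)/(R_B + (β+1)R_E) = (2.8 − 0.7)/(470 + 151×1.8) = 0.00283 mA.
I_C = β·I_B = 150×0.00283 = 0.425 mA.
V_CE = V_CC − I_C·R_C − I_E·R_E = 5.8 − 0.425×1.5 − 0.427×1.8 = 4.39 V > V_CE(sat), so the active-region assumption holds.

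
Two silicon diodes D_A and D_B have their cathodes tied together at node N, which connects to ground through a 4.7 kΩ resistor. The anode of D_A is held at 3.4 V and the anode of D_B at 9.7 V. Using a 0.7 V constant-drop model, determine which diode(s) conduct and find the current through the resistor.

Assume both conduct. Then node N would need to be at both 3.4−0.7 = 2.7 V and 9.7−0.7 = 9 V, which is impossible.
Assume only D_B conducts: V_N = 9.7 − 0.7 = 9 V, so I_R = 9/4.7 = 1.91 mA.
Check D_A: its anode-to-cathode voltage is 3.4 − 9 = -5.6 V < 0.7 V, so it is off. The assumption is consistent.

Only D_B conducts; I_R ≈ 1.9 mA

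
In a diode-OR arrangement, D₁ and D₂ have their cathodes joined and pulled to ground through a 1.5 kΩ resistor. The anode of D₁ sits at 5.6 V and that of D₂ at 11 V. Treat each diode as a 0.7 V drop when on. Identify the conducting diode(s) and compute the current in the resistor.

Assume both conduct. Then node N would need to be at both 5.6−0.7 = 4.9 V and 11−0.7 = 10.3 V, which is impossible.
Assume only D₂ conducts: V_N = 11 − 0.7 = 10.3 V, so I_R = 10.3/1.5 = 6.87 mA.
Check D₁: its anode-to-cathode voltage is 5.6 − 10.3 = -4.7 V < 0.7 V, so it is off. The assumption is consistent.

Only D₂ conducts; I_R ≈ 6.9 mA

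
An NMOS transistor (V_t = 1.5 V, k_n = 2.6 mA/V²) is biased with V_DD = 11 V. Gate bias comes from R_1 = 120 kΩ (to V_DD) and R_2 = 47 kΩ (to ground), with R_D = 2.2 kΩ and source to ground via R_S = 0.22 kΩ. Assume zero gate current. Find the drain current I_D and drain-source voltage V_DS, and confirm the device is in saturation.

I_D ≈ 1.8 mA, V_DS ≈ 6.5 V

V_G = V_DD·R_2/(R_1+R_2) = 11×47/167 = 3.1 V.
Assume saturation: I_D = (k_n/2)(V_GS − V_t)² with V_GS = V_G − I_D·R_S = 3.1 − 0.22·I_D.
Substituting gives 0.0629·I_D² − 1.91·I_D + 3.31 = 0, with roots I_D = 1.84 or 28.6 mA.
The root I_D = 28.6 mA gives V_GS = -3.19 V ≤ V_t, so take I_D = 1.84 mA.
Then V_GS = 2.69 V and V_DS = V_DD − I_D(R_D+R_S) = 11 − 1.84×2.42 = 6.54 V.
Saturation requires V_DS ≥ V_GS − V_t = 1.19 V; 6.54 ≥ 1.19 ✓.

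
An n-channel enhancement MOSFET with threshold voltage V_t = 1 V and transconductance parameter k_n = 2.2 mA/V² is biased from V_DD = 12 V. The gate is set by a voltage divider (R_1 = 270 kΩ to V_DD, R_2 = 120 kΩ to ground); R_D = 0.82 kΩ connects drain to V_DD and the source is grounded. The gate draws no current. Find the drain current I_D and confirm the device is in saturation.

V_G = V_DD·R_2/(R_1+R_2) = 12×120/390 = 3.69 V. With the source grounded, V_GS = V_G = 3.69 V.
Assume saturation: I_D = (k_n/2)(V_GS − V_t)² = (2.2/2)×(3.69 − 1)² = 1.1×2.69² = 7.97 mA.
V_DS = V_DD − I_D·R_D = 12 − 7.97×0.82 = 5.46 V.
Saturation requires V_DS ≥ V_GS − V_t = 2.69 V; 5.46 ≥ 2.69 ✓.

I_D ≈ 8 mA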